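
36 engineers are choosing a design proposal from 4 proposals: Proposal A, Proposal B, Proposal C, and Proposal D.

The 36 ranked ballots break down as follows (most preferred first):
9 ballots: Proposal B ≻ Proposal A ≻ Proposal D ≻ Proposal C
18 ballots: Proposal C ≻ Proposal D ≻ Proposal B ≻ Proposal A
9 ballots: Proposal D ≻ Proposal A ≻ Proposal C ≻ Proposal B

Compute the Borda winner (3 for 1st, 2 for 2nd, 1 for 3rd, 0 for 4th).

Proposal D

Proposal A: 9×2 + 18×0 + 9×2 = 36
Proposal B: 9×3 + 18×1 + 9×0 = 45
Proposal C: 9×0 + 18×3 + 9×1 = 63
Proposal D: 9×1 + 18×2 + 9×3 = 72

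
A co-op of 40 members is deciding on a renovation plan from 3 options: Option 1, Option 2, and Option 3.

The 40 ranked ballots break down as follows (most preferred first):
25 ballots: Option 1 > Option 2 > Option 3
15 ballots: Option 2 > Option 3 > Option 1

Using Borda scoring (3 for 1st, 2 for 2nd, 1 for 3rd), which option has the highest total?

Option 2

Option 1: 25×3 + 15×1 = 90
Option 2: 25×2 + 15×3 = 95
Option 3: 25×1 + 15×2 = 55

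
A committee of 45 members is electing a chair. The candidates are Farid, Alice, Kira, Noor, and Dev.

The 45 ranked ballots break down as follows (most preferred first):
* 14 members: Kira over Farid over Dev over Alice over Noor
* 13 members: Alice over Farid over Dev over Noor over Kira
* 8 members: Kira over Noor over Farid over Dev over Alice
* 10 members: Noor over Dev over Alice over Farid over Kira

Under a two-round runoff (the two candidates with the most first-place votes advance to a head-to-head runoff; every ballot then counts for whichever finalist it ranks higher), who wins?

Round 1 first-place votes: Farid 0, Alice 13, Kira 22, Noor 10, Dev 0. Kira and Alice advance.
Runoff: Kira is ranked above Alice on 22 ballots, Alice above Kira on 23.

Alice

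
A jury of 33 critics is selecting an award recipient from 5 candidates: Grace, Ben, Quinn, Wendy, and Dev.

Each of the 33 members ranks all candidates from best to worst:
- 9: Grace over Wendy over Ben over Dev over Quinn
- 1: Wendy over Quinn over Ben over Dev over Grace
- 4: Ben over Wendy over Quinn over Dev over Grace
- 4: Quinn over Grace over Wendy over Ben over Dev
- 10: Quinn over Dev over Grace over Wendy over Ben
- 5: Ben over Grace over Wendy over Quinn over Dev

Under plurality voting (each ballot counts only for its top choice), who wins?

First-place votes: Grace 9, Ben 9, Quinn 14, Wendy 1, Dev 0.

Quinn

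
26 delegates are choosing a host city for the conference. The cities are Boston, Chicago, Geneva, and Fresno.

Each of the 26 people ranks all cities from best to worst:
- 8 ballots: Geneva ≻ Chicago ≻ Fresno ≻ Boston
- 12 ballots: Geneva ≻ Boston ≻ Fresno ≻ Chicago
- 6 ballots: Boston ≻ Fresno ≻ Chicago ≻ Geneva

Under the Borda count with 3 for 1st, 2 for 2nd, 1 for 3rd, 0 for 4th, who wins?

Geneva

Boston: 8×0 + 12×2 + 6×3 = 42
Chicago: 8×2 + 12×0 + 6×1 = 22
Geneva: 8×3 + 12×3 + 6×0 = 60
Fresno: 8×1 + 12×1 + 6×2 = 32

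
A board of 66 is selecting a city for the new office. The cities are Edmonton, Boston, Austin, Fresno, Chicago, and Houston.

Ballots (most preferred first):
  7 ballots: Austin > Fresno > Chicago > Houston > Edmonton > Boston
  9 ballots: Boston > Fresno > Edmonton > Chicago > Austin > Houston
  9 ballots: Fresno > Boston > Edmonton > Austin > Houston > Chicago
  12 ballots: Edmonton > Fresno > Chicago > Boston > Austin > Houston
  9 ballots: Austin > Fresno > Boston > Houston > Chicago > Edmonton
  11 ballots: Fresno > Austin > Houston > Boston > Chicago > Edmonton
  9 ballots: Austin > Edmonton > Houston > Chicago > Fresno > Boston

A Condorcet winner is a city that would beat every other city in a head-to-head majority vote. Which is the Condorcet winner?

Fresno vs Edmonton: 45–21
Fresno vs Boston: 57–9
Fresno vs Austin: 41–25
Fresno vs Chicago: 57–9
Fresno vs Houston: 57–9
Fresno beats every other city.

Fresno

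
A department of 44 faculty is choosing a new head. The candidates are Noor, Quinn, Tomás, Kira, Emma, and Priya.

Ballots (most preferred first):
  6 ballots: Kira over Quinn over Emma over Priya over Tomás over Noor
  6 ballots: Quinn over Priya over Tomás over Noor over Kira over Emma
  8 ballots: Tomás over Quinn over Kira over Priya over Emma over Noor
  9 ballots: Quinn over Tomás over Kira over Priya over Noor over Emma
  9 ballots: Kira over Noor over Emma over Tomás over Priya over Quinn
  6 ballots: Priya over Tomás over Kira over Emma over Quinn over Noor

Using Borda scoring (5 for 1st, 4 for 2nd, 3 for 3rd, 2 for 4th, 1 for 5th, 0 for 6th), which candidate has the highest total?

Kira

Noor: 6×0 + 6×2 + 8×0 + 9×1 + 9×4 + 6×0 = 57
Quinn: 6×4 + 6×5 + 8×4 + 9×5 + 9×0 + 6×1 = 137
Tomás: 6×1 + 6×3 + 8×5 + 9×4 + 9×2 + 6×4 = 142
Kira: 6×5 + 6×1 + 8×3 + 9×3 + 9×5 + 6×3 = 150
Emma: 6×3 + 6×0 + 8×1 + 9×0 + 9×3 + 6×2 = 65
Priya: 6×2 + 6×4 + 8×2 + 9×2 + 9×1 + 6×5 = 109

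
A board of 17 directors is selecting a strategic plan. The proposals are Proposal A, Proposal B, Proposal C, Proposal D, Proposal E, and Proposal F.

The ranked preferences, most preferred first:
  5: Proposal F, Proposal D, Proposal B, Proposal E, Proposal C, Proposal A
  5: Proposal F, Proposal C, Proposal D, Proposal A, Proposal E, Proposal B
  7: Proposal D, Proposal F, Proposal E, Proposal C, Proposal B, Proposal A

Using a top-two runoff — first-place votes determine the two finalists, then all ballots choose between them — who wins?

Proposal F

Round 1 first-place votes: Proposal A 0, Proposal B 0, Proposal C 0, Proposal D 7, Proposal E 0, Proposal F 10. Proposal F and Proposal D advance.
Runoff: Proposal F is ranked above Proposal D on 10 ballots, Proposal D above Proposal F on 7.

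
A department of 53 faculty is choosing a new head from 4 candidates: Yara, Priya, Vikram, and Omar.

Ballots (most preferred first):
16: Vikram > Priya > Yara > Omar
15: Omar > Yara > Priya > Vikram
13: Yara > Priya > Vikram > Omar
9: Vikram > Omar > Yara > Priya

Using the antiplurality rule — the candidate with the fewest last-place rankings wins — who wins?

Last-place votes: Yara 0, Priya 9, Vikram 15, Omar 29.

Yara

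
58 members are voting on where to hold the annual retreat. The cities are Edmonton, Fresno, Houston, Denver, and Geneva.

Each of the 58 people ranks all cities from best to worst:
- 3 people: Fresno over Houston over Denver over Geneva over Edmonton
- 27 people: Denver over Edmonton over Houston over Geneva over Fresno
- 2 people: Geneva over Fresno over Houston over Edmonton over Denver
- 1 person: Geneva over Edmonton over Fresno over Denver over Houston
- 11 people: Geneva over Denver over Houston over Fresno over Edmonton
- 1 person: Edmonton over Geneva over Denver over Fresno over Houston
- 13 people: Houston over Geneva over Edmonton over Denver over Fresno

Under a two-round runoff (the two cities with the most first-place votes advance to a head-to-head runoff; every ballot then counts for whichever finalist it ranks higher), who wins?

Denver

Round 1 first-place votes: Edmonton 1, Fresno 3, Houston 13, Denver 27, Geneva 14. Denver and Geneva advance.
Runoff: Denver is ranked above Geneva on 30 ballots, Geneva above Denver on 28.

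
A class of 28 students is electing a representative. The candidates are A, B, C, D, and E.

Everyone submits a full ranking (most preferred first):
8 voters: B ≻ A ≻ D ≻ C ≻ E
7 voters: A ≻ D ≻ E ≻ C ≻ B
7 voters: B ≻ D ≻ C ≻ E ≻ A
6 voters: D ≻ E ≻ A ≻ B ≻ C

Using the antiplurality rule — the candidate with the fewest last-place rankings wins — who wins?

D

Last-place votes: A 7, B 7, C 6, D 0, E 8.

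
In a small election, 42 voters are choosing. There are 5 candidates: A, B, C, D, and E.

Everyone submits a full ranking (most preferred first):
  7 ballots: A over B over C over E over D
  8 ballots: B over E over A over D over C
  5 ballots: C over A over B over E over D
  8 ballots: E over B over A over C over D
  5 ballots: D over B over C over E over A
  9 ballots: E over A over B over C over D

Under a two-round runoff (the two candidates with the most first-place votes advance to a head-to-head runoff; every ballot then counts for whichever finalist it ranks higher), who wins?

Round 1 first-place votes: A 7, B 8, C 5, D 5, E 17. E and B advance.
Runoff: E is ranked above B on 17 ballots, B above E on 25.

B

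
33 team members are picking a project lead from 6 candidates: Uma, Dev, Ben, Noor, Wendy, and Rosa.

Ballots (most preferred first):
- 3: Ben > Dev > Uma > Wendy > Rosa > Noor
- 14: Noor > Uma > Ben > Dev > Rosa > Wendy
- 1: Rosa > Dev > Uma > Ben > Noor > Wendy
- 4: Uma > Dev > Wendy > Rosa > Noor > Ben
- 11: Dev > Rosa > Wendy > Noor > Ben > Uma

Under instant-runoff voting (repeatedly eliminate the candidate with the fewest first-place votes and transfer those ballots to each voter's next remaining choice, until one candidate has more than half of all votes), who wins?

Round 1: Uma 4, Dev 11, Ben 3, Noor 14, Wendy 0, Rosa 1. Wendy eliminated.
Round 2: Uma 4, Dev 11, Ben 3, Noor 14, Rosa 1. Rosa eliminated.
Round 3: Uma 4, Dev 12, Ben 3, Noor 14. Ben eliminated.
Round 4: Uma 4, Dev 15, Noor 14. Uma eliminated.
Round 5: Dev 19, Noor 14. Dev has a majority (≥17).

Dev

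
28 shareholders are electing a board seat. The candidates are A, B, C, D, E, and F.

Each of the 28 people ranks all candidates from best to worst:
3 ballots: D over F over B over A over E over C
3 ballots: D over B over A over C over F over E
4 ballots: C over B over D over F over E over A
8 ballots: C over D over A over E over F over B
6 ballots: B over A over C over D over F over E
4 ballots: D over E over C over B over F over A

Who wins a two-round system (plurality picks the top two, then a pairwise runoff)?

C

Round 1 first-place votes: A 0, B 6, C 12, D 10, E 0, F 0. C and D advance.
Runoff: C is ranked above D on 18 ballots, D above C on 10.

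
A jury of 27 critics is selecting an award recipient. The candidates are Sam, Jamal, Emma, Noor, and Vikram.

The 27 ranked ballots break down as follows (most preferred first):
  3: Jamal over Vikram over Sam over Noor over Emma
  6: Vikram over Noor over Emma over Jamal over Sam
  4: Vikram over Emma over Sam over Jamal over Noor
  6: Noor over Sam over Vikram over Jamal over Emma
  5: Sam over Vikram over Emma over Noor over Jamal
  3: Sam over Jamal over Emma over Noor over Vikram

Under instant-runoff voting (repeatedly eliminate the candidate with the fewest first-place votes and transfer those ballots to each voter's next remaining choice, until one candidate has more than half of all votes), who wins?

Round 1: Sam 8, Jamal 3, Emma 0, Noor 6, Vikram 10. Emma eliminated.
Round 2: Sam 8, Jamal 3, Noor 6, Vikram 10. Jamal eliminated.
Round 3: Sam 8, Noor 6, Vikram 13. Noor eliminated.
Round 4: Sam 14, Vikram 13. Sam has a majority (≥14).

Sam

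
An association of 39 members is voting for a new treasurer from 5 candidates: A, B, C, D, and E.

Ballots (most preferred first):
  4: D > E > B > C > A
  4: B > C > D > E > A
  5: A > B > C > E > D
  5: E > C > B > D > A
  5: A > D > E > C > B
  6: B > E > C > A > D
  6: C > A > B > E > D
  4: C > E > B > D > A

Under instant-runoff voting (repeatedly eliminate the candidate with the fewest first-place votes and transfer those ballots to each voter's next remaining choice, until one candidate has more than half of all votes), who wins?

Round 1: A 10, B 10, C 10, D 4, E 5. D eliminated.
Round 2: A 10, B 10, C 10, E 9. E eliminated.
Round 3: A 10, B 14, C 15. A eliminated.
Round 4: B 19, C 20. C has a majority (≥20).

C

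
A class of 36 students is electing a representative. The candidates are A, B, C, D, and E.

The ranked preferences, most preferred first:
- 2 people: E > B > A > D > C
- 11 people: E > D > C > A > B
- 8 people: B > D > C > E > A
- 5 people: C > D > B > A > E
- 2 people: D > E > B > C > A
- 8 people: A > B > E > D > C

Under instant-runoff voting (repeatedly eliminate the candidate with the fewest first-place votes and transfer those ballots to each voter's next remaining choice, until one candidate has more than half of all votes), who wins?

Round 1: A 8, B 8, C 5, D 2, E 13. D eliminated.
Round 2: A 8, B 8, C 5, E 15. C eliminated.
Round 3: A 8, B 13, E 15. A eliminated.
Round 4: B 21, E 15. B has a majority (≥19).

B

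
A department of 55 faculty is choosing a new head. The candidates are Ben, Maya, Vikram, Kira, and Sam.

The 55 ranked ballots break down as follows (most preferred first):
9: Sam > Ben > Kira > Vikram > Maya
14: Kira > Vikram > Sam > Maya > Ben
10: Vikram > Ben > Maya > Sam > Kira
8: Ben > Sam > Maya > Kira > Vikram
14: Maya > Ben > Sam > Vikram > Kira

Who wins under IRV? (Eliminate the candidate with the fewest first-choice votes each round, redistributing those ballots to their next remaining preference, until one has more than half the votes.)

Sam

Round 1: Ben 8, Maya 14, Vikram 10, Kira 14, Sam 9. Ben eliminated.
Round 2: Maya 14, Vikram 10, Kira 14, Sam 17. Vikram eliminated.
Round 3: Maya 24, Kira 14, Sam 17. Kira eliminated.
Round 4: Maya 24, Sam 31. Sam has a majority (≥28).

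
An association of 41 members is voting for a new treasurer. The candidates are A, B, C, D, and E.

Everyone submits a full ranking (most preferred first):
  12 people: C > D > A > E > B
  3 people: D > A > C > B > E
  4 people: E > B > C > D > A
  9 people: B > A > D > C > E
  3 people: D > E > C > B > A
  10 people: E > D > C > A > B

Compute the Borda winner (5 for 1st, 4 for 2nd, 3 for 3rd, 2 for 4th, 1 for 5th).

A: 12×3 + 3×4 + 4×1 + 9×4 + 3×1 + 10×2 = 111
B: 12×1 + 3×2 + 4×4 + 9×5 + 3×2 + 10×1 = 95
C: 12×5 + 3×3 + 4×3 + 9×2 + 3×3 + 10×3 = 138
D: 12×4 + 3×5 + 4×2 + 9×3 + 3×5 + 10×4 = 153
E: 12×2 + 3×1 + 4×5 + 9×1 + 3×4 + 10×5 = 118

D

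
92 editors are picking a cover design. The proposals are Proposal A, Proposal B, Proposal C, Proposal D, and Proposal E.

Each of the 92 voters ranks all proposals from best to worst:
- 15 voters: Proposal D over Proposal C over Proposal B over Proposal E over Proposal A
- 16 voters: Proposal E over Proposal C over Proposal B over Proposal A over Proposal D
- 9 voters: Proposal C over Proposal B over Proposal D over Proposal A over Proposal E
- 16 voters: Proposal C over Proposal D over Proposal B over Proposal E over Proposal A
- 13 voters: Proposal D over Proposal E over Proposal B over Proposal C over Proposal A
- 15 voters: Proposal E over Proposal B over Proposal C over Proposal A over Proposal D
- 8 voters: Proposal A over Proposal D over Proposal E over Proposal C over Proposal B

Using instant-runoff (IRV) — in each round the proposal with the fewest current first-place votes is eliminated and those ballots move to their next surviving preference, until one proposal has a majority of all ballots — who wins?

Proposal D

Round 1: Proposal A 8, Proposal B 0, Proposal C 25, Proposal D 28, Proposal E 31. Proposal B eliminated.
Round 2: Proposal A 8, Proposal C 25, Proposal D 28, Proposal E 31. Proposal A eliminated.
Round 3: Proposal C 25, Proposal D 36, Proposal E 31. Proposal C eliminated.
Round 4: Proposal D 61, Proposal E 31. Proposal D has a majority (≥47).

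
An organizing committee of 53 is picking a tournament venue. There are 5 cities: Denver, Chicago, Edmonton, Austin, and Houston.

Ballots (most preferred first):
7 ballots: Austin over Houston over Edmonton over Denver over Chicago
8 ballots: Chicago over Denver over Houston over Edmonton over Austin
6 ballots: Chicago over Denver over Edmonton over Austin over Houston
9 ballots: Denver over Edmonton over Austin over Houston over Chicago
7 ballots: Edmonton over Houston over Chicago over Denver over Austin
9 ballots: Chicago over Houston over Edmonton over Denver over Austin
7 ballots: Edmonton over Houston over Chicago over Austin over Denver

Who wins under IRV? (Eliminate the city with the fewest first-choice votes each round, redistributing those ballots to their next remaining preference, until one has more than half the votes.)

Round 1: Denver 9, Chicago 23, Edmonton 14, Austin 7, Houston 0. Houston eliminated.
Round 2: Denver 9, Chicago 23, Edmonton 14, Austin 7. Austin eliminated.
Round 3: Denver 9, Chicago 23, Edmonton 21. Denver eliminated.
Round 4: Chicago 23, Edmonton 30. Edmonton has a majority (≥27).

Edmonton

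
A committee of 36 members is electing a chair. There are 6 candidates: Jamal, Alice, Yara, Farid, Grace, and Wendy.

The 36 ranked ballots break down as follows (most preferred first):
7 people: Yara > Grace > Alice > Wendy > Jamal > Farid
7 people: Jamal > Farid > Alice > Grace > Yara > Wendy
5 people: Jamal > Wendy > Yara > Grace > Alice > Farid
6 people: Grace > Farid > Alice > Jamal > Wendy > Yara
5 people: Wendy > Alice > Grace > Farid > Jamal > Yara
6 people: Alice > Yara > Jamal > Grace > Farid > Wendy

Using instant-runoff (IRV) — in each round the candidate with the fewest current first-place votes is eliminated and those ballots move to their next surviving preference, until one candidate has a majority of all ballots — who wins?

Alice

Round 1: Jamal 12, Alice 6, Yara 7, Farid 0, Grace 6, Wendy 5. Farid eliminated.
Round 2: Jamal 12, Alice 6, Yara 7, Grace 6, Wendy 5. Wendy eliminated.
Round 3: Jamal 12, Alice 11, Yara 7, Grace 6. Grace eliminated.
Round 4: Jamal 12, Alice 17, Yara 7. Yara eliminated.
Round 5: Jamal 12, Alice 24. Alice has a majority (≥19).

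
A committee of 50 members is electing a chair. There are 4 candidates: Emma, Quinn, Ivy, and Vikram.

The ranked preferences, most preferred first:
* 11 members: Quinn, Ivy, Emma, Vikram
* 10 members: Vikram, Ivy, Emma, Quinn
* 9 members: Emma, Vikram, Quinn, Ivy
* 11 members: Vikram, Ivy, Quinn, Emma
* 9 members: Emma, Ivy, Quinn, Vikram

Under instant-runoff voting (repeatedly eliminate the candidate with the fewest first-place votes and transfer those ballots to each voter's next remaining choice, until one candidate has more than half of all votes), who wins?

Round 1: Emma 18, Quinn 11, Ivy 0, Vikram 21. Ivy eliminated.
Round 2: Emma 18, Quinn 11, Vikram 21. Quinn eliminated.
Round 3: Emma 29, Vikram 21. Emma has a majority (≥26).

Emma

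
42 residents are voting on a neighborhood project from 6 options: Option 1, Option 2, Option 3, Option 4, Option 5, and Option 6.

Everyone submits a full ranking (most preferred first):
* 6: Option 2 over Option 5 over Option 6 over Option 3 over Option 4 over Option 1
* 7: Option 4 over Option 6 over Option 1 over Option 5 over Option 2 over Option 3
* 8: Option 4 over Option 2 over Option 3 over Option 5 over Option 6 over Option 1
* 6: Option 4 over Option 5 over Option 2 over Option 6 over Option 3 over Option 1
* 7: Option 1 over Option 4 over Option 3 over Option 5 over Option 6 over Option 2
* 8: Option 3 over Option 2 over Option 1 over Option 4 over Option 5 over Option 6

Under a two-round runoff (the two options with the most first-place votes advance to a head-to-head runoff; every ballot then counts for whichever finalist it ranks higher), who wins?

Option 4

Round 1 first-place votes: Option 1 7, Option 2 6, Option 3 8, Option 4 21, Option 5 0, Option 6 0. Option 4 and Option 3 advance.
Runoff: Option 4 is ranked above Option 3 on 28 ballots, Option 3 above Option 4 on 14.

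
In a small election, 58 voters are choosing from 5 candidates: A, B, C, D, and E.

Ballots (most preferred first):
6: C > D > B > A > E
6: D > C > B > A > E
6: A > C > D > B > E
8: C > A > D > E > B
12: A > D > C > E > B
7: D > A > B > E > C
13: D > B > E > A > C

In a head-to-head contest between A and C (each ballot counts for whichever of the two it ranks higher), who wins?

A is ranked above C on 38 ballots; C above A on 20.

A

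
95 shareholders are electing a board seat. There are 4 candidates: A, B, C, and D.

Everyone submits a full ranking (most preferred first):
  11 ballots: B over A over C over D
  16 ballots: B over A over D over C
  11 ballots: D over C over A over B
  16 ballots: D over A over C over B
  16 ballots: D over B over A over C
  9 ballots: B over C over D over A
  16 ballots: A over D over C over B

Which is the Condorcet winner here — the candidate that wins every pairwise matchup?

D

D vs A: 52–43
D vs B: 59–36
D vs C: 75–20
D beats every other candidate.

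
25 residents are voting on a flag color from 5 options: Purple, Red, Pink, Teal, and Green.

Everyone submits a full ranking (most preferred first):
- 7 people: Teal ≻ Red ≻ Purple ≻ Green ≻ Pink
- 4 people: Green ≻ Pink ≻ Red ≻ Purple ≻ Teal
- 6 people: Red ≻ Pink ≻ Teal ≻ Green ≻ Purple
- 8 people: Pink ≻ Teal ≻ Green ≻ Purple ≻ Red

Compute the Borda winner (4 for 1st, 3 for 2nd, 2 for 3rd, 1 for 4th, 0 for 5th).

Teal

Purple: 7×2 + 4×1 + 6×0 + 8×1 = 26
Red: 7×3 + 4×2 + 6×4 + 8×0 = 53
Pink: 7×0 + 4×3 + 6×3 + 8×4 = 62
Teal: 7×4 + 4×0 + 6×2 + 8×3 = 64
Green: 7×1 + 4×4 + 6×1 + 8×2 = 45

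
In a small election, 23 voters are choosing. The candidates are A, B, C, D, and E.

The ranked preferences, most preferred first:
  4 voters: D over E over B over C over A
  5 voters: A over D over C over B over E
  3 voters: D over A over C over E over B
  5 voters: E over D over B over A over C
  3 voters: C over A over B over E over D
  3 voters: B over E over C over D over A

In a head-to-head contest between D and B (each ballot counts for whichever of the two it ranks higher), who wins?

D is ranked above B on 17 ballots; B above D on 6.

D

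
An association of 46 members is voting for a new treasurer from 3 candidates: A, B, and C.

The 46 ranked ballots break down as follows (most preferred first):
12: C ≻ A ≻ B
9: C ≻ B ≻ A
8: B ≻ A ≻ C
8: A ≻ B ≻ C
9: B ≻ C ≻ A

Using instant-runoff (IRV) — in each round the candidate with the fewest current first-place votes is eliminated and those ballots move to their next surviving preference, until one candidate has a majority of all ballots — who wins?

Round 1: A 8, B 17, C 21. A eliminated.
Round 2: B 25, C 21. B has a majority (≥24).

B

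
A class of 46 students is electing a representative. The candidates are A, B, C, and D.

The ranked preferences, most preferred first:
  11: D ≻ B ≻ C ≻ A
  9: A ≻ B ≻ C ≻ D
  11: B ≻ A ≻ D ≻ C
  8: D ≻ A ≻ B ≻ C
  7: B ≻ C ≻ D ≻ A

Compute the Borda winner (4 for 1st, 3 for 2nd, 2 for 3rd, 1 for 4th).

B

A: 11×1 + 9×4 + 11×3 + 8×3 + 7×1 = 111
B: 11×3 + 9×3 + 11×4 + 8×2 + 7×4 = 148
C: 11×2 + 9×2 + 11×1 + 8×1 + 7×3 = 80
D: 11×4 + 9×1 + 11×2 + 8×4 + 7×2 = 121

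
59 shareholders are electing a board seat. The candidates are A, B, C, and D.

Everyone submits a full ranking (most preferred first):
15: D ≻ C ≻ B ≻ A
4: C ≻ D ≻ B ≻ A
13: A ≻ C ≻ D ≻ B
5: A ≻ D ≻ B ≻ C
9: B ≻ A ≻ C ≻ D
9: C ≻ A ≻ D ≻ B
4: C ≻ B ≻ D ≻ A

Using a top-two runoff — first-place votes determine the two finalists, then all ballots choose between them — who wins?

Round 1 first-place votes: A 18, B 9, C 17, D 15. A and C advance.
Runoff: A is ranked above C on 27 ballots, C above A on 32.

C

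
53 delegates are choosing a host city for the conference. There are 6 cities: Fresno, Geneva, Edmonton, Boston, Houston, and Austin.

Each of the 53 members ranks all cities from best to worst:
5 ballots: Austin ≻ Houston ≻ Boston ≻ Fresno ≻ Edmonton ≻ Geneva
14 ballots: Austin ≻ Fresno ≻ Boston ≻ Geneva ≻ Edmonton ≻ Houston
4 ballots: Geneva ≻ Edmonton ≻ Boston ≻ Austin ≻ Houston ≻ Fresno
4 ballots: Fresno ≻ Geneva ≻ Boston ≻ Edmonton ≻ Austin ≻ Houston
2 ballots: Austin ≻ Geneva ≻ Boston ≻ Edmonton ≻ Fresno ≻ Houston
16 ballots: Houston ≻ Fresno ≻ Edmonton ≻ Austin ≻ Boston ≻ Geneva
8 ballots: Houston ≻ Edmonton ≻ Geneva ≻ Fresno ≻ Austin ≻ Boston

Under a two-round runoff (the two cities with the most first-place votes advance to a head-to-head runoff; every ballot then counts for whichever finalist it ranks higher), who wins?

Austin

Round 1 first-place votes: Fresno 4, Geneva 4, Edmonton 0, Boston 0, Houston 24, Austin 21. Houston and Austin advance.
Runoff: Houston is ranked above Austin on 24 ballots, Austin above Houston on 29.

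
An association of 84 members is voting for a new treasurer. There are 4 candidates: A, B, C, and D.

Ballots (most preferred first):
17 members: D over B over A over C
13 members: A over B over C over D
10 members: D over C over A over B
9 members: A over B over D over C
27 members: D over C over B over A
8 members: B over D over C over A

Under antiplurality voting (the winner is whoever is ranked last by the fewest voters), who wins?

B

Last-place votes: A 35, B 10, C 26, D 13.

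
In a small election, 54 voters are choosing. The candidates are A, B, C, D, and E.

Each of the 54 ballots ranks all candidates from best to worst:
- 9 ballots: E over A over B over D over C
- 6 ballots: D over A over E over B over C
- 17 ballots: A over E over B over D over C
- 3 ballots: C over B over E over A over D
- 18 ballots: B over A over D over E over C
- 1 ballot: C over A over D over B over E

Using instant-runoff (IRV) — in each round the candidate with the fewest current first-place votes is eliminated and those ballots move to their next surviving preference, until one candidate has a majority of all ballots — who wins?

A

Round 1: A 17, B 18, C 4, D 6, E 9. C eliminated.
Round 2: A 18, B 21, D 6, E 9. D eliminated.
Round 3: A 24, B 21, E 9. E eliminated.
Round 4: A 33, B 21. A has a majority (≥28).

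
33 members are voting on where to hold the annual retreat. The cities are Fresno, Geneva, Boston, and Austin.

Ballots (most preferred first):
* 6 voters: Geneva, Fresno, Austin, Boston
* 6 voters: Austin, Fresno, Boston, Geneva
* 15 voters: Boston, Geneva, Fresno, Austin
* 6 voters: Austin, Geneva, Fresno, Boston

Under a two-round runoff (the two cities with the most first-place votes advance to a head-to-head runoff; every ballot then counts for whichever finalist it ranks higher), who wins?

Round 1 first-place votes: Fresno 0, Geneva 6, Boston 15, Austin 12. Boston and Austin advance.
Runoff: Boston is ranked above Austin on 15 ballots, Austin above Boston on 18.

Austin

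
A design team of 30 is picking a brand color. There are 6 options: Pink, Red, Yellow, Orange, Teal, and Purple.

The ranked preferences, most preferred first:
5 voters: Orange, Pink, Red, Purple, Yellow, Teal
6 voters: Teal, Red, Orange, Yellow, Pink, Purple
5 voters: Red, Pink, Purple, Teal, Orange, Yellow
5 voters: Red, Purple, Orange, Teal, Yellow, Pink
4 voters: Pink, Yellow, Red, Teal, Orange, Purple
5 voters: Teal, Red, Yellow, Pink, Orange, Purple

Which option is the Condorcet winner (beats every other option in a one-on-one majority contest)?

Red

Red vs Pink: 21–9
Red vs Yellow: 26–4
Red vs Orange: 25–5
Red vs Teal: 19–11
Red vs Purple: 30–0
Red beats every other option.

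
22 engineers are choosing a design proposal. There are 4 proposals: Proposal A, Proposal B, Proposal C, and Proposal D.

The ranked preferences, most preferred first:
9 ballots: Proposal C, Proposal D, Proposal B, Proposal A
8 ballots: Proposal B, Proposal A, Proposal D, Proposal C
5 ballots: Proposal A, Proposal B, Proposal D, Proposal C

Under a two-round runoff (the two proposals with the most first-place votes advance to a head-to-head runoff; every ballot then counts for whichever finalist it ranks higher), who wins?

Proposal B

Round 1 first-place votes: Proposal A 5, Proposal B 8, Proposal C 9, Proposal D 0. Proposal C and Proposal B advance.
Runoff: Proposal C is ranked above Proposal B on 9 ballots, Proposal B above Proposal C on 13.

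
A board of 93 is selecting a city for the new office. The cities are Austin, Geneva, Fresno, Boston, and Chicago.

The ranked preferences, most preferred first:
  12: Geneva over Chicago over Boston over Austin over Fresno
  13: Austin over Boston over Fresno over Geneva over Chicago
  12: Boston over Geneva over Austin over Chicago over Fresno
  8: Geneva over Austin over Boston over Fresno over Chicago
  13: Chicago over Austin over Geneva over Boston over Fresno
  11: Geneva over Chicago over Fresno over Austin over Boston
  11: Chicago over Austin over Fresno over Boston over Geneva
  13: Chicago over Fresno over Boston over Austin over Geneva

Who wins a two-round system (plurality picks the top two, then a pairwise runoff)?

Round 1 first-place votes: Austin 13, Geneva 31, Fresno 0, Boston 12, Chicago 37. Chicago and Geneva advance.
Runoff: Chicago is ranked above Geneva on 37 ballots, Geneva above Chicago on 56.

Geneva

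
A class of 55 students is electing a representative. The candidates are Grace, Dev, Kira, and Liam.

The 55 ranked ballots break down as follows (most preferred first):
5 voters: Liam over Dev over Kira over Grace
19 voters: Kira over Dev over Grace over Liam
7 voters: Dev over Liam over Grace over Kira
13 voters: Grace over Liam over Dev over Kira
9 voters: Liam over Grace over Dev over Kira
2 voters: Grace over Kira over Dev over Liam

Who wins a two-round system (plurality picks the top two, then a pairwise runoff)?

Round 1 first-place votes: Grace 15, Dev 7, Kira 19, Liam 14. Kira and Grace advance.
Runoff: Kira is ranked above Grace on 24 ballots, Grace above Kira on 31.

Grace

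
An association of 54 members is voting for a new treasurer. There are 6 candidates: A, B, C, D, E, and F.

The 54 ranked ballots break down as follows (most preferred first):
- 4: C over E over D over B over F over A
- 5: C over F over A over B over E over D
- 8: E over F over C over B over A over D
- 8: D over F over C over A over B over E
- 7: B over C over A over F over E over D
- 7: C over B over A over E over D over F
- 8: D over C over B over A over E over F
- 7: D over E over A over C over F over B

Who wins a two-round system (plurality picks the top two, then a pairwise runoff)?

C

Round 1 first-place votes: A 0, B 7, C 16, D 23, E 8, F 0. D and C advance.
Runoff: D is ranked above C on 23 ballots, C above D on 31.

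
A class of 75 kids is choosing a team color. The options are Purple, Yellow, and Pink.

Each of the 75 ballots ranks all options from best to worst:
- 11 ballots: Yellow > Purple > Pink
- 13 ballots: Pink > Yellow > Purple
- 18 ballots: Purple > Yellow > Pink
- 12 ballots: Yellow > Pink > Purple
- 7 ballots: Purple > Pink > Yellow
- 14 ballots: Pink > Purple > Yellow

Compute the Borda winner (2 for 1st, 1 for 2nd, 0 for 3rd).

Purple: 11×1 + 13×0 + 18×2 + 12×0 + 7×2 + 14×1 = 75
Yellow: 11×2 + 13×1 + 18×1 + 12×2 + 7×0 + 14×0 = 77
Pink: 11×0 + 13×2 + 18×0 + 12×1 + 7×1 + 14×2 = 73

Yellow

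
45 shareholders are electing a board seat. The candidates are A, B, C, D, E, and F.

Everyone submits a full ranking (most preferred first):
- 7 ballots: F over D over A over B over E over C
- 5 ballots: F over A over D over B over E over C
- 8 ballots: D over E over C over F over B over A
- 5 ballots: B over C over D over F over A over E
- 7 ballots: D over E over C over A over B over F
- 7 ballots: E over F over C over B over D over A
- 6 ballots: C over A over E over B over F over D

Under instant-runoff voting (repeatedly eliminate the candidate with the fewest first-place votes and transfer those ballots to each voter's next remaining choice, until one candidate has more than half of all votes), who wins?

F

Round 1: A 0, B 5, C 6, D 15, E 7, F 12. A eliminated.
Round 2: B 5, C 6, D 15, E 7, F 12. B eliminated.
Round 3: C 11, D 15, E 7, F 12. E eliminated.
Round 4: C 11, D 15, F 19. C eliminated.
Round 5: D 20, F 25. F has a majority (≥23).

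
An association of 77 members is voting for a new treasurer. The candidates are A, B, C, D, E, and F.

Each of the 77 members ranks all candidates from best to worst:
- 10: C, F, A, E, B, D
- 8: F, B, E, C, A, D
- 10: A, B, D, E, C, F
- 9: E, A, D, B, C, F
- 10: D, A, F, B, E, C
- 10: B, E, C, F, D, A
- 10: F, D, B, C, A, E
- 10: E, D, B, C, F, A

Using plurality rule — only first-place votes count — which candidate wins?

First-place votes: A 10, B 10, C 10, D 10, E 19, F 18.

E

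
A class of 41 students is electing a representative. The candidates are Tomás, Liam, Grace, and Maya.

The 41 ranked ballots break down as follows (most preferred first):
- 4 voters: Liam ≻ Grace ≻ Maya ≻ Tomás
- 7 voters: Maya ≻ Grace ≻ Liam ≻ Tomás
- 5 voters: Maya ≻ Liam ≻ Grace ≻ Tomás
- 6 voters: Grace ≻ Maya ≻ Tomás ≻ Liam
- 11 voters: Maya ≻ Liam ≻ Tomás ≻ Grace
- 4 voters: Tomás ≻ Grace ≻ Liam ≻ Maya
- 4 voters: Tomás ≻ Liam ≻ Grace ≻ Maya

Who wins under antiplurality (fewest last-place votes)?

Last-place votes: Tomás 16, Liam 6, Grace 11, Maya 8.

Liam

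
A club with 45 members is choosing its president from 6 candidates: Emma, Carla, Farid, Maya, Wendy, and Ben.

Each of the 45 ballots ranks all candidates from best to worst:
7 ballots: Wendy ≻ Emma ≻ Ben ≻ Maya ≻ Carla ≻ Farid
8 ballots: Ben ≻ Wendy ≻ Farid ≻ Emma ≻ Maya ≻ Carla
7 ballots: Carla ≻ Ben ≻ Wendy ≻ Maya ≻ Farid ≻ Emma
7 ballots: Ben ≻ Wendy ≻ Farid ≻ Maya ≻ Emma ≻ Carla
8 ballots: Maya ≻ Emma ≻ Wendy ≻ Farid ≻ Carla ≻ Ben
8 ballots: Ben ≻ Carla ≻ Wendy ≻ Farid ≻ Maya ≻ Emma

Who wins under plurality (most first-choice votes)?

Ben

First-place votes: Emma 0, Carla 7, Farid 0, Maya 8, Wendy 7, Ben 23.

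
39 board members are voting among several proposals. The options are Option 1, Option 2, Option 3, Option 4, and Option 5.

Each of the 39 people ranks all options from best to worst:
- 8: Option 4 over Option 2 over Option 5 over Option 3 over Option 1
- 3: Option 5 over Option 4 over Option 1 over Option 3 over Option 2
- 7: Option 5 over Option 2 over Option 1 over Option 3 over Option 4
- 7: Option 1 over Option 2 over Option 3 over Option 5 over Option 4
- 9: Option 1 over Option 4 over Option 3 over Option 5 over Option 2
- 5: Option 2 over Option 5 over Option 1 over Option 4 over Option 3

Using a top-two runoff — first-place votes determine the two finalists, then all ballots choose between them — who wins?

Option 5

Round 1 first-place votes: Option 1 16, Option 2 5, Option 3 0, Option 4 8, Option 5 10. Option 1 and Option 5 advance.
Runoff: Option 1 is ranked above Option 5 on 16 ballots, Option 5 above Option 1 on 23.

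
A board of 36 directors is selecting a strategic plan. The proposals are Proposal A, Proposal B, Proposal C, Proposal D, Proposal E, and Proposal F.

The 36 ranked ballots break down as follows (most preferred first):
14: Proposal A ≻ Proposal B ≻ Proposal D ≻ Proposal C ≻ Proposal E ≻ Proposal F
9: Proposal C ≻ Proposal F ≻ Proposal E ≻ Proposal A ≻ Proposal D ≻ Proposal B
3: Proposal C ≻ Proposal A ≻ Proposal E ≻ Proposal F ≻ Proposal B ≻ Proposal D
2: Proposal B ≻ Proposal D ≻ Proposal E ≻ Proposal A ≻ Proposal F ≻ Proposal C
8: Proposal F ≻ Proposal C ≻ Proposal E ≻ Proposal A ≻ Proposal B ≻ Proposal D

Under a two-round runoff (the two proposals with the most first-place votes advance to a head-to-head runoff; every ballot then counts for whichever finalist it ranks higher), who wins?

Proposal C

Round 1 first-place votes: Proposal A 14, Proposal B 2, Proposal C 12, Proposal D 0, Proposal E 0, Proposal F 8. Proposal A and Proposal C advance.
Runoff: Proposal A is ranked above Proposal C on 16 ballots, Proposal C above Proposal A on 20.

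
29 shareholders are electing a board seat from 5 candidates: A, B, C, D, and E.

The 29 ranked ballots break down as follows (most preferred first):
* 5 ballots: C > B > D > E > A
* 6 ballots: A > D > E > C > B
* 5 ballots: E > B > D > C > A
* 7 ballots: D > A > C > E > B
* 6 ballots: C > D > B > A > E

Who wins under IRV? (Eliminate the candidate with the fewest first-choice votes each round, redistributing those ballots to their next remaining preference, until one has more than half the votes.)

D

Round 1: A 6, B 0, C 11, D 7, E 5. B eliminated.
Round 2: A 6, C 11, D 7, E 5. E eliminated.
Round 3: A 6, C 11, D 12. A eliminated.
Round 4: C 11, D 18. D has a majority (≥15).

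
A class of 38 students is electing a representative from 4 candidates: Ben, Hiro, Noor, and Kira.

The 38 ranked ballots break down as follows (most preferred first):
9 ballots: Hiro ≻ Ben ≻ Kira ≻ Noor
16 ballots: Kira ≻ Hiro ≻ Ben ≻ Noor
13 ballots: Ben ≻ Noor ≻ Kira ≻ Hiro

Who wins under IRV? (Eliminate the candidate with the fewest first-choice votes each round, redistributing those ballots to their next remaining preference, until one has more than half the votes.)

Ben

Round 1: Ben 13, Hiro 9, Noor 0, Kira 16. Noor eliminated.
Round 2: Ben 13, Hiro 9, Kira 16. Hiro eliminated.
Round 3: Ben 22, Kira 16. Ben has a majority (≥20).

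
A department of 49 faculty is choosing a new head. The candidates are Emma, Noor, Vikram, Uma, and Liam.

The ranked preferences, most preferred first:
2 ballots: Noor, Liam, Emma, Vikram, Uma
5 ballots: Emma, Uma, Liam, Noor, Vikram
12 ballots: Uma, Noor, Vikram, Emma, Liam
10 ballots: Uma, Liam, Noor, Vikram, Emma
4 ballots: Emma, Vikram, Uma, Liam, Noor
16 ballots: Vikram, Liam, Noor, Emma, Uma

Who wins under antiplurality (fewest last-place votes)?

Noor

Last-place votes: Emma 10, Noor 4, Vikram 5, Uma 18, Liam 12.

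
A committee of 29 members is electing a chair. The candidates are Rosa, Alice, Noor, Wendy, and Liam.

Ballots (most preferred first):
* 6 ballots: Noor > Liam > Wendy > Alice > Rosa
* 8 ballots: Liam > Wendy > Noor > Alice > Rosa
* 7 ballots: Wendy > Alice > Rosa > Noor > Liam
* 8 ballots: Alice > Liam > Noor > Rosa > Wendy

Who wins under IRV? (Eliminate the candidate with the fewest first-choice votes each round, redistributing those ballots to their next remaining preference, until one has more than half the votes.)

Alice

Round 1: Rosa 0, Alice 8, Noor 6, Wendy 7, Liam 8. Rosa eliminated.
Round 2: Alice 8, Noor 6, Wendy 7, Liam 8. Noor eliminated.
Round 3: Alice 8, Wendy 7, Liam 14. Wendy eliminated.
Round 4: Alice 15, Liam 14. Alice has a majority (≥15).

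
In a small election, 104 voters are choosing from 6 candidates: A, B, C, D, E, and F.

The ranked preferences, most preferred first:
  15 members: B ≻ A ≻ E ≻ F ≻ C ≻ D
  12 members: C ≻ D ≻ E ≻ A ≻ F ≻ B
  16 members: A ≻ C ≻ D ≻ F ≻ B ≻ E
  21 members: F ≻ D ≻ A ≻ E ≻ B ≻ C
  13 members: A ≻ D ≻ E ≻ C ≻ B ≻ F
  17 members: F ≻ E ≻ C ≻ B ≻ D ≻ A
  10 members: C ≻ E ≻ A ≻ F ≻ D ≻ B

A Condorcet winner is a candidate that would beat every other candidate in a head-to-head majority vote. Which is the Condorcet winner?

A vs B: 72–32
A vs C: 65–39
A vs D: 54–50
A vs E: 65–39
A vs F: 66–38
A beats every other candidate.

A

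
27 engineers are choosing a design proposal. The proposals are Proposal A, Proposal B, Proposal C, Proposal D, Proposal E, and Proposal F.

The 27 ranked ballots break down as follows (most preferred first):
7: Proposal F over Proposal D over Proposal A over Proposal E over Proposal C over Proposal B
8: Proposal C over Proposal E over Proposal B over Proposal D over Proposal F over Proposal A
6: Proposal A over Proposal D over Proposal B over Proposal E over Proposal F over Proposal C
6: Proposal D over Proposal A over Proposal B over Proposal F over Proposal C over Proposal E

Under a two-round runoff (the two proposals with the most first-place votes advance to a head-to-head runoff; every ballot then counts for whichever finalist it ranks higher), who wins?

Proposal F

Round 1 first-place votes: Proposal A 6, Proposal B 0, Proposal C 8, Proposal D 6, Proposal E 0, Proposal F 7. Proposal C and Proposal F advance.
Runoff: Proposal C is ranked above Proposal F on 8 ballots, Proposal F above Proposal C on 19.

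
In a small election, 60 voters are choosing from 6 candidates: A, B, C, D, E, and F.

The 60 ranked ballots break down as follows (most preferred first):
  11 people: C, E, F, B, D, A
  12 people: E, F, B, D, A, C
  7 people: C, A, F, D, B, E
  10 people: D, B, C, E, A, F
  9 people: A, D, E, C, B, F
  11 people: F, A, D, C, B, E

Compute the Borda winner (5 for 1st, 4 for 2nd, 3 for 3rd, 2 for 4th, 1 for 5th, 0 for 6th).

A: 11×0 + 12×1 + 7×4 + 10×1 + 9×5 + 11×4 = 139
B: 11×2 + 12×3 + 7×1 + 10×4 + 9×1 + 11×1 = 125
C: 11×5 + 12×0 + 7×5 + 10×3 + 9×2 + 11×2 = 160
D: 11×1 + 12×2 + 7×2 + 10×5 + 9×4 + 11×3 = 168
E: 11×4 + 12×5 + 7×0 + 10×2 + 9×3 + 11×0 = 151
F: 11×3 + 12×4 + 7×3 + 10×0 + 9×0 + 11×5 = 157

D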